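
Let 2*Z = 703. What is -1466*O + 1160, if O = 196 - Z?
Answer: 229123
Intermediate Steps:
Z = 703/2 (Z = (1/2)*703 = 703/2 ≈ 351.50)
O = -311/2 (O = 196 - 1*703/2 = 196 - 703/2 = -311/2 ≈ -155.50)
-1466*O + 1160 = -1466*(-311/2) + 1160 = 227963 + 1160 = 229123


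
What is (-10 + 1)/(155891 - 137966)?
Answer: -3/5975 ≈ -0.00050209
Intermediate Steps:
(-10 + 1)/(155891 - 137966) = -9/17925 = -9*1/17925 = -3/5975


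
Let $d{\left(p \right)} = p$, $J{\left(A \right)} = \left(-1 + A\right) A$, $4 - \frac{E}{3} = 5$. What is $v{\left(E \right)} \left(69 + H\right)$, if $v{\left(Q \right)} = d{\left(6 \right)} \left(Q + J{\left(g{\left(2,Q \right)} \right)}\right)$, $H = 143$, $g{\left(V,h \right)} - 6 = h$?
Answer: $3816$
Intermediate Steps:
$E = -3$ ($E = 12 - 15 = -3$)
$g{\left(V,h \right)} = 6 + h$
$J{\left(A \right)} = A \left(-1 + A\right)$
$v{\left(Q \right)} = 6 Q + 6 \left(5 + Q\right) \left(6 + Q\right)$ ($v{\left(Q \right)} = 6 \left(Q + \left(6 + Q\right) \left(-1 + \left(6 + Q\right)\right)\right) = 6 \left(Q + \left(6 + Q\right) \left(5 + Q\right)\right) = 6 \left(Q + \left(5 + Q\right) \left(6 + Q\right)\right) = 6 Q + 6 \left(5 + Q\right) \left(6 + Q\right)$)
$v{\left(E \right)} \left(69 + H\right) = \left(6 \left(-3\right) + 6 \left(5 - 3\right) \left(6 - 3\right)\right) \left(69 + 143\right) = \left(-18 + 6 \cdot 2 \cdot 3\right) 212 = \left(-18 + 36\right) 212 = 18 \cdot 212 = 3816$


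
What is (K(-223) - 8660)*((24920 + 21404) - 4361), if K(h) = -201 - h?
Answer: -362476394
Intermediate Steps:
(K(-223) - 8660)*((24920 + 21404) - 4361) = ((-201 - 1*(-223)) - 8660)*((24920 + 21404) - 4361) = ((-201 + 223) - 8660)*(46324 - 4361) = (22 - 8660)*41963 = -8638*41963 = -362476394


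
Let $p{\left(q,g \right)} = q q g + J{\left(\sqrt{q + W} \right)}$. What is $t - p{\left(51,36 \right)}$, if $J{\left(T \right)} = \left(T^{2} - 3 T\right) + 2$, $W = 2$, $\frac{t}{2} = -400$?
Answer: $-94491 + 3 \sqrt{53} \approx -94469.0$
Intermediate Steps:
$t = -800$ ($t = 2 \left(-400\right) = -800$)
$J{\left(T \right)} = 2 + T^{2} - 3 T$
$p{\left(q,g \right)} = 4 + q - 3 \sqrt{2 + q} + g q^{2}$ ($p{\left(q,g \right)} = q q g + \left(2 + \left(\sqrt{q + 2}\right)^{2} - 3 \sqrt{q + 2}\right) = q^{2} g + \left(2 + \left(\sqrt{2 + q}\right)^{2} - 3 \sqrt{2 + q}\right) = g q^{2} + \left(2 + \left(2 + q\right) - 3 \sqrt{2 + q}\right) = g q^{2} + \left(4 + q - 3 \sqrt{2 + q}\right) = 4 + q - 3 \sqrt{2 + q} + g q^{2}$)
$t - p{\left(51,36 \right)} = -800 - \left(4 + 51 - 3 \sqrt{2 + 51} + 36 \cdot 51^{2}\right) = -800 - \left(4 + 51 - 3 \sqrt{53} + 36 \cdot 2601\right) = -800 - \left(4 + 51 - 3 \sqrt{53} + 93636\right) = -800 - \left(93691 - 3 \sqrt{53}\right) = -94491 + 3 \sqrt{53}$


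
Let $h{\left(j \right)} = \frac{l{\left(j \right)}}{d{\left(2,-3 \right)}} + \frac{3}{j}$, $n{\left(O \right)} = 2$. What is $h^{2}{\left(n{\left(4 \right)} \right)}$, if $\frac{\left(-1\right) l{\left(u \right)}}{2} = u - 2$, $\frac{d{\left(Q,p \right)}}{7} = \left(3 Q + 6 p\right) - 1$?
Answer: $\frac{9}{4} \approx 2.25$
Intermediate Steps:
$d{\left(Q,p \right)} = -7 + 21 Q + 42 p$ ($d{\left(Q,p \right)} = 7 \left(\left(3 Q + 6 p\right) - 1\right) = 7 \left(-1 + 3 Q + 6 p\right) = -7 + 21 Q + 42 p$)
$l{\left(u \right)} = 4 - 2 u$ ($l{\left(u \right)} = - 2 \left(u - 2\right) = - 2 \left(-2 + u\right) = 4 - 2 u$)
$h{\left(j \right)} = - \frac{4}{91} + \frac{3}{j} + \frac{2 j}{91}$ ($h{\left(j \right)} = \frac{4 - 2 j}{-7 + 21 \cdot 2 + 42 \left(-3\right)} + \frac{3}{j} = \frac{4 - 2 j}{-7 + 42 - 126} + \frac{3}{j} = \frac{4 - 2 j}{-91} + \frac{3}{j} = \left(4 - 2 j\right) \left(- \frac{1}{91}\right) + \frac{3}{j} = \left(- \frac{4}{91} + \frac{2 j}{91}\right) + \frac{3}{j} = - \frac{4}{91} + \frac{3}{j} + \frac{2 j}{91}$)
$h^{2}{\left(n{\left(4 \right)} \right)} = \left(\frac{273 + 2 \cdot 2 \left(-2 + 2\right)}{91 \cdot 2}\right)^{2} = \left(\frac{1}{91} \cdot \frac{1}{2} \left(273 + 2 \cdot 2 \cdot 0\right)\right)^{2} = \left(\frac{1}{91} \cdot \frac{1}{2} \left(273 + 0\right)\right)^{2} = \left(\frac{1}{91} \cdot \frac{1}{2} \cdot 273\right)^{2} = \left(\frac{3}{2}\right)^{2} = \frac{9}{4}$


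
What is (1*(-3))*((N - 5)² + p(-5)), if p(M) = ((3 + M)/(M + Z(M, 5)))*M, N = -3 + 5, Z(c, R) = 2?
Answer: -17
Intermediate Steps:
N = 2
p(M) = M*(3 + M)/(2 + M) (p(M) = ((3 + M)/(M + 2))*M = ((3 + M)/(2 + M))*M = M*(3 + M)/(2 + M))
(1*(-3))*((N - 5)² + p(-5)) = (1*(-3))*((2 - 5)² - 5*(3 - 5)/(2 - 5)) = -3*((-3)² - 5*(-2)/(-3)) = -3*(9 - 5*(-⅓)*(-2)) = -3*(9 - 10/3) = -3*17/3 = -17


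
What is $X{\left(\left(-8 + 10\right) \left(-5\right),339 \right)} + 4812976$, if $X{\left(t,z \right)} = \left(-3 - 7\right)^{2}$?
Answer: $4813076$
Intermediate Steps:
$X{\left(t,z \right)} = 100$ ($X{\left(t,z \right)} = \left(-10\right)^{2} = 100$)
$X{\left(\left(-8 + 10\right) \left(-5\right),339 \right)} + 4812976 = 100 + 4812976 = 4813076$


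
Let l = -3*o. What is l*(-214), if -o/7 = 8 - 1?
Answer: -31458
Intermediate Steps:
o = -49 (o = -7*(8 - 1) = -7*7 = -49)
l = 147 (l = -3*(-49) = 147)
l*(-214) = 147*(-214) = -31458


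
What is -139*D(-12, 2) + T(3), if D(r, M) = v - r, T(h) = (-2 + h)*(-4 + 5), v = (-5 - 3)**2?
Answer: -10563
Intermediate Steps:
v = 64 (v = (-8)**2 = 64)
T(h) = -2 + h (T(h) = (-2 + h)*1 = -2 + h)
D(r, M) = 64 - r
-139*D(-12, 2) + T(3) = -139*(64 - 1*(-12)) + (-2 + 3) = -139*(64 + 12) + 1 = -139*76 + 1 = -10564 + 1 = -10563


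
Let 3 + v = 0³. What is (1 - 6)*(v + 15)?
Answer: -60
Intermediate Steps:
v = -3 (v = -3 + 0³ = -3 + 0 = -3)
(1 - 6)*(v + 15) = (1 - 6)*(-3 + 15) = -5*12 = -60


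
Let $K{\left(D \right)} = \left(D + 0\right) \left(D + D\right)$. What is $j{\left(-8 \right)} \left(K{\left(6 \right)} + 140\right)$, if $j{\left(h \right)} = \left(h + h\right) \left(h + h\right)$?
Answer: $54272$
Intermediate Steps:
$j{\left(h \right)} = 4 h^{2}$ ($j{\left(h \right)} = 2 h 2 h = 4 h^{2}$)
$K{\left(D \right)} = 2 D^{2}$ ($K{\left(D \right)} = D 2 D = 2 D^{2}$)
$j{\left(-8 \right)} \left(K{\left(6 \right)} + 140\right) = 4 \left(-8\right)^{2} \left(2 \cdot 6^{2} + 140\right) = 4 \cdot 64 \left(2 \cdot 36 + 140\right) = 256 \left(72 + 140\right) = 256 \cdot 212 = 54272$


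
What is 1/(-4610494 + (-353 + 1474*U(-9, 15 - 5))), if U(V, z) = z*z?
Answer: -1/4463447 ≈ -2.2404e-7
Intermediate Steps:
U(V, z) = z²
1/(-4610494 + (-353 + 1474*U(-9, 15 - 5))) = 1/(-4610494 + (-353 + 1474*(15 - 5)²)) = 1/(-4610494 + (-353 + 1474*10²)) = 1/(-4610494 + (-353 + 1474*100)) = 1/(-4610494 + (-353 + 147400)) = 1/(-4610494 + 147047) = 1/(-4463447) = -1/4463447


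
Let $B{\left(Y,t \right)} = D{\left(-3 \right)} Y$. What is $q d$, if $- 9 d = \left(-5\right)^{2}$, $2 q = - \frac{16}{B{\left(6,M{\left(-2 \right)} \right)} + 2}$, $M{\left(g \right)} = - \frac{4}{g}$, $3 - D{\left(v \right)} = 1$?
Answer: $\frac{100}{63} \approx 1.5873$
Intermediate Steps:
$D{\left(v \right)} = 2$ ($D{\left(v \right)} = 3 - 1 = 2$)
$B{\left(Y,t \right)} = 2 Y$
$q = - \frac{4}{7}$ ($q = \frac{\left(-16\right) \frac{1}{2 \cdot 6 + 2}}{2} = \frac{\left(-16\right) \frac{1}{12 + 2}}{2} = \frac{\left(-16\right) \frac{1}{14}}{2} = \frac{1}{2} \left(- \frac{8}{7}\right) = - \frac{4}{7} \approx -0.57143$)
$d = - \frac{25}{9}$ ($d = - \frac{\left(-5\right)^{2}}{9} = \left(- \frac{1}{9}\right) 25 = - \frac{25}{9} \approx -2.7778$)
$q d = \left(- \frac{4}{7}\right) \left(- \frac{25}{9}\right) = \frac{100}{63}$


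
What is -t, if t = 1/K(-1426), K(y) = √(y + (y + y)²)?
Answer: -√8132478/8132478 ≈ -0.00035066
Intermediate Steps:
K(y) = √(y + 4*y²) (K(y) = √(y + (2*y)²) = √(y + 4*y²))
t = √8132478/8132478 (t = 1/(√(-1426*(1 + 4*(-1426)))) = 1/(√(-1426*(1 - 5704))) = 1/(√(-1426*(-5703))) = 1/(√8132478) = √8132478/8132478 ≈ 0.00035066)
-t = -√8132478/8132478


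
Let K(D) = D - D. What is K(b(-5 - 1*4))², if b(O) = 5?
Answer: 0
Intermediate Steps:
K(D) = 0
K(b(-5 - 1*4))² = 0² = 0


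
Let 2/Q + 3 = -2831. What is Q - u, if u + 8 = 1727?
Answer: -2435824/1417 ≈ -1719.0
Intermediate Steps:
u = 1719 (u = -8 + 1727 = 1719)
Q = -1/1417 (Q = 2/(-3 - 2831) = 2/(-2834) = 2*(-1/2834) = -1/1417 ≈ -0.00070572)
Q - u = -1/1417 - 1*1719 = -1/1417 - 1719 = -2435824/1417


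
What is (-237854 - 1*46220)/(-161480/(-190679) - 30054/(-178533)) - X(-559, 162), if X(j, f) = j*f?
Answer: -1090147840110795/5760029251 ≈ -1.8926e+5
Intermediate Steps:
X(j, f) = f*j
(-237854 - 1*46220)/(-161480/(-190679) - 30054/(-178533)) - X(-559, 162) = (-237854 - 1*46220)/(-161480/(-190679) - 30054/(-178533)) - 162*(-559) = (-237854 - 46220)/(-161480*(-1/190679) - 30054*(-1/178533)) - 1*(-90558) = -284074/(161480/190679 + 10018/59511) + 90558 = -284074/11520058502/11347497969 + 90558 = -284074*11347497969/11520058502 + 90558 = -1611764569022853/5760029251 + 90558 = -1090147840110795/5760029251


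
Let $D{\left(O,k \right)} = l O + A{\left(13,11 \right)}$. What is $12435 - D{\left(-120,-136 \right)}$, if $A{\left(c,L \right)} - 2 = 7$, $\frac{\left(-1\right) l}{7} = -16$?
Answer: $25866$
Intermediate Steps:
$l = 112$ ($l = \left(-7\right) \left(-16\right) = 112$)
$A{\left(c,L \right)} = 9$ ($A{\left(c,L \right)} = 2 + 7 = 9$)
$D{\left(O,k \right)} = 9 + 112 O$ ($D{\left(O,k \right)} = 112 O + 9 = 9 + 112 O$)
$12435 - D{\left(-120,-136 \right)} = 12435 - \left(9 + 112 \left(-120\right)\right) = 12435 - \left(9 - 13440\right) = 12435 - -13431 = 12435 + 13431 = 25866$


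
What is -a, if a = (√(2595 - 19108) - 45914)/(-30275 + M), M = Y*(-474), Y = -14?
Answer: -4174/2149 + I*√337/3377 ≈ -1.9423 + 0.0054361*I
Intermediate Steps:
M = 6636 (M = -14*(-474) = 6636)
a = 4174/2149 - I*√337/3377 (a = (√(2595 - 19108) - 45914)/(-30275 + 6636) = (√(-16513) - 45914)/(-23639) = (7*I*√337 - 45914)*(-1/23639) = (-45914 + 7*I*√337)*(-1/23639) = 4174/2149 - I*√337/3377 ≈ 1.9423 - 0.0054361*I)
-a = -(4174/2149 - I*√337/3377) = -4174/2149 + I*√337/3377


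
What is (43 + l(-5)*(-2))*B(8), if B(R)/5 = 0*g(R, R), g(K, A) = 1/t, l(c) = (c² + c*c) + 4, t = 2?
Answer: 0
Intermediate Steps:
l(c) = 4 + 2*c² (l(c) = (c² + c²) + 4 = 2*c² + 4 = 4 + 2*c²)
g(K, A) = ½ (g(K, A) = 1/2 = ½)
B(R) = 0 (B(R) = 5*(0*(½)) = 5*0 = 0)
(43 + l(-5)*(-2))*B(8) = (43 + (4 + 2*(-5)²)*(-2))*0 = (43 + (4 + 2*25)*(-2))*0 = (43 + (4 + 50)*(-2))*0 = (43 + 54*(-2))*0 = (43 - 108)*0 = -65*0 = 0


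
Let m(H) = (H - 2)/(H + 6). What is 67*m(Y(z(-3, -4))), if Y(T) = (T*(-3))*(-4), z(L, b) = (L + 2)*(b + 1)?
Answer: 1139/21 ≈ 54.238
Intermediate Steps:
z(L, b) = (1 + b)*(2 + L) (z(L, b) = (2 + L)*(1 + b) = (1 + b)*(2 + L))
Y(T) = 12*T (Y(T) = -3*T*(-4) = 12*T)
m(H) = (-2 + H)/(6 + H)
67*m(Y(z(-3, -4))) = 67*((-2 + 12*(2 - 3 + 2*(-4) - 3*(-4)))/(6 + 12*(2 - 3 + 2*(-4) - 3*(-4)))) = 67*((-2 + 12*(2 - 3 - 8 + 12))/(6 + 12*(2 - 3 - 8 + 12))) = 67*((-2 + 12*3)/(6 + 12*3)) = 67*((-2 + 36)/(6 + 36)) = 67*(34/42) = 67*((1/42)*34) = 67*(17/21) = 1139/21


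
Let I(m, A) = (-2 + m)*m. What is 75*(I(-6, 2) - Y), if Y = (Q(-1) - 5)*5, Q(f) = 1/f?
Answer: 5850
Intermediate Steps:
I(m, A) = m*(-2 + m)
Y = -30 (Y = (1/(-1) - 5)*5 = (-1 - 5)*5 = -6*5 = -30)
75*(I(-6, 2) - Y) = 75*(-6*(-2 - 6) - 1*(-30)) = 75*(-6*(-8) + 30) = 75*(48 + 30) = 75*78 = 5850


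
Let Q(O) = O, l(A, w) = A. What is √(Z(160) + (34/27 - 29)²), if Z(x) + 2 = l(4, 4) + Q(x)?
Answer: √679099/27 ≈ 30.521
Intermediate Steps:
Z(x) = 2 + x (Z(x) = -2 + (4 + x) = 2 + x)
√(Z(160) + (34/27 - 29)²) = √((2 + 160) + (34/27 - 29)²) = √(162 + (34*(1/27) - 29)²) = √(162 + (34/27 - 29)²) = √(162 + (-749/27)²) = √(162 + 561001/729) = √(679099/729) = √679099/27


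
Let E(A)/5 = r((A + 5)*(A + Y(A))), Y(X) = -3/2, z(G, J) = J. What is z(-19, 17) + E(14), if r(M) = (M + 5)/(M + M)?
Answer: 743/38 ≈ 19.553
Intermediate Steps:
Y(X) = -3/2 (Y(X) = -3*1/2 = -3/2)
r(M) = (5 + M)/(2*M) (r(M) = (5 + M)/((2*M)) = (5 + M)*(1/(2*M)) = (5 + M)/(2*M))
E(A) = 5*(5 + (5 + A)*(-3/2 + A))/(2*(5 + A)*(-3/2 + A)) (E(A) = 5*((5 + (A + 5)*(A - 3/2))/(2*(((A + 5)*(A - 3/2))))) = 5*((5 + (5 + A)*(-3/2 + A))/(2*(((5 + A)*(-3/2 + A))))) = 5*((1/((5 + A)*(-3/2 + A)))*(5 + (5 + A)*(-3/2 + A))/2) = 5*((5 + (5 + A)*(-3/2 + A))/(2*(5 + A)*(-3/2 + A))) = 5*(5 + (5 + A)*(-3/2 + A))/(2*(5 + A)*(-3/2 + A)))
z(-19, 17) + E(14) = 17 + 5*(-5 + 2*14**2 + 7*14)/(2*(-15 + 2*14**2 + 7*14)) = 17 + 5*(-5 + 2*196 + 98)/(2*(-15 + 2*196 + 98)) = 17 + 5*(-5 + 392 + 98)/(2*(-15 + 392 + 98)) = 17 + (5/2)*485/475 = 17 + (5/2)*(1/475)*485 = 17 + 97/38 = 743/38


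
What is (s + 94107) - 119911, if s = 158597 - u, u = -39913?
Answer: 172706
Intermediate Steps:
s = 198510 (s = 158597 - 1*(-39913) = 158597 + 39913 = 198510)
(s + 94107) - 119911 = (198510 + 94107) - 119911 = 292617 - 119911 = 172706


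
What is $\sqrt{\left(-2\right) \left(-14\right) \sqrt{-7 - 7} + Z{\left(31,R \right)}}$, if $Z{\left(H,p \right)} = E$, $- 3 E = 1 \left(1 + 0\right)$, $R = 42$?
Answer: $\frac{\sqrt{-3 + 252 i \sqrt{14}}}{3} \approx 7.2261 + 7.2491 i$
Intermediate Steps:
$E = - \frac{1}{3}$ ($E = - \frac{1 \left(1 + 0\right)}{3} = - \frac{1 \cdot 1}{3} = \left(- \frac{1}{3}\right) 1 = - \frac{1}{3} \approx -0.33333$)
$Z{\left(H,p \right)} = - \frac{1}{3}$
$\sqrt{\left(-2\right) \left(-14\right) \sqrt{-7 - 7} + Z{\left(31,R \right)}} = \sqrt{\left(-2\right) \left(-14\right) \sqrt{-7 - 7} - \frac{1}{3}} = \sqrt{28 \sqrt{-14} - \frac{1}{3}} = \sqrt{28 i \sqrt{14} - \frac{1}{3}} = \sqrt{- \frac{1}{3} + 28 i \sqrt{14}}$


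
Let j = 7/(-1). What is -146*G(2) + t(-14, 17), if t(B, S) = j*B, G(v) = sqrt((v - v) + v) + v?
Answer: -194 - 146*sqrt(2) ≈ -400.48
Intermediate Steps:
j = -7 (j = 7*(-1) = -7)
G(v) = v + sqrt(v) (G(v) = sqrt(0 + v) + v = sqrt(v) + v = v + sqrt(v))
t(B, S) = -7*B
-146*G(2) + t(-14, 17) = -146*(2 + sqrt(2)) - 7*(-14) = (-292 - 146*sqrt(2)) + 98 = -194 - 146*sqrt(2)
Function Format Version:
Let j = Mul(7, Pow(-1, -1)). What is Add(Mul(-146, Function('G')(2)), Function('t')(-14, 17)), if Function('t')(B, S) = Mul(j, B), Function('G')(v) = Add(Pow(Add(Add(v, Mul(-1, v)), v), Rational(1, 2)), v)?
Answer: Add(-194, Mul(-146, Pow(2, Rational(1, 2)))) ≈ -400.48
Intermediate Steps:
j = -7 (j = Mul(7, -1) = -7)
Function('G')(v) = Add(v, Pow(v, Rational(1, 2))) (Function('G')(v) = Add(Pow(Add(0, v), Rational(1, 2)), v) = Add(Pow(v, Rational(1, 2)), v) = Add(v, Pow(v, Rational(1, 2))))
Function('t')(B, S) = Mul(-7, B)
Add(Mul(-146, Function('G')(2)), Function('t')(-14, 17)) = Add(Mul(-146, Add(2, Pow(2, Rational(1, 2)))), Mul(-7, -14)) = Add(Add(-292, Mul(-146, Pow(2, Rational(1, 2)))), 98) = Add(-194, Mul(-146, Pow(2, Rational(1, 2))))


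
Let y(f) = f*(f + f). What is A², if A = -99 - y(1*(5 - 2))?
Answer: 13689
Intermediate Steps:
y(f) = 2*f² (y(f) = f*(2*f) = 2*f²)
A = -117 (A = -99 - 2*(1*(5 - 2))² = -99 - 2*(1*3)² = -99 - 2*3² = -99 - 2*9 = -99 - 1*18 = -99 - 18 = -117)
A² = (-117)² = 13689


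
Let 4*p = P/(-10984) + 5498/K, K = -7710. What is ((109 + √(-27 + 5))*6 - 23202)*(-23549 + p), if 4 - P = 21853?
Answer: 7494424077803239/14114440 - 3988517337841*I*√22/28228880 ≈ 5.3098e+8 - 6.6272e+5*I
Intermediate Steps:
P = -21849 (P = 4 - 1*21853 = 4 - 21853 = -21849)
p = 54032879/169373280 (p = (-21849/(-10984) + 5498/(-7710))/4 = (-21849*(-1/10984) + 5498*(-1/7710))/4 = (21849/10984 - 2749/3855)/4 = (¼)*(54032879/42343320) = 54032879/169373280 ≈ 0.31902)
((109 + √(-27 + 5))*6 - 23202)*(-23549 + p) = ((109 + √(-27 + 5))*6 - 23202)*(-23549 + 54032879/169373280) = ((109 + √(-22))*6 - 23202)*(-3988517337841/169373280) = ((109 + I*√22)*6 - 23202)*(-3988517337841/169373280) = ((654 + 6*I*√22) - 23202)*(-3988517337841/169373280) = (-22548 + 6*I*√22)*(-3988517337841/169373280) = 7494424077803239/14114440 - 3988517337841*I*√22/28228880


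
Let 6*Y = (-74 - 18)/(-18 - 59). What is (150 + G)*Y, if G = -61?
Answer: 4094/231 ≈ 17.723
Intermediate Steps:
Y = 46/231 (Y = ((-74 - 18)/(-18 - 59))/6 = (-92/(-77))/6 = (-92*(-1/77))/6 = (1/6)*(92/77) = 46/231 ≈ 0.19913)
(150 + G)*Y = (150 - 61)*(46/231) = 89*(46/231) = 4094/231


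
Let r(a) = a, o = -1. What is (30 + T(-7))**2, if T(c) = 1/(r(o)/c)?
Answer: 1369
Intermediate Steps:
T(c) = -c (T(c) = 1/(-1/c) = -c)
(30 + T(-7))**2 = (30 - 1*(-7))**2 = (30 + 7)**2 = 37**2 = 1369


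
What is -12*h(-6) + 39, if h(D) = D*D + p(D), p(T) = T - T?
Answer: -393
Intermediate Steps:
p(T) = 0
h(D) = D² (h(D) = D*D + 0 = D² + 0 = D²)
-12*h(-6) + 39 = -12*(-6)² + 39 = -12*36 + 39 = -432 + 39 = -393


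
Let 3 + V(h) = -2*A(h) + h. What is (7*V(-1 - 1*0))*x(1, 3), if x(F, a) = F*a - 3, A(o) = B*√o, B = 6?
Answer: 0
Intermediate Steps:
A(o) = 6*√o
x(F, a) = -3 + F*a
V(h) = -3 + h - 12*√h (V(h) = -3 + (-12*√h + h) = -3 + (h - 12*√h) = -3 + h - 12*√h)
(7*V(-1 - 1*0))*x(1, 3) = (7*(-3 + (-1 - 1*0) - 12*√(-1 - 1*0)))*(-3 + 1*3) = (7*(-3 + (-1 + 0) - 12*√(-1 + 0)))*(-3 + 3) = (7*(-3 - 1 - 12*I))*0 = (7*(-4 - 12*I))*0 = (-28 - 84*I)*0 = 0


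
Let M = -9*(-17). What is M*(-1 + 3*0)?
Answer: -153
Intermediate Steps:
M = 153
M*(-1 + 3*0) = 153*(-1 + 3*0) = 153*(-1 + 0) = 153*(-1) = -153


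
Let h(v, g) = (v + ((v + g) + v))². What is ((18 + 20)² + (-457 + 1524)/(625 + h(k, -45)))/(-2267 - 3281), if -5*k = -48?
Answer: -32063259/123087928 ≈ -0.26049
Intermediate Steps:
k = 48/5 (k = -⅕*(-48) = 48/5 ≈ 9.6000)
h(v, g) = (g + 3*v)² (h(v, g) = (v + ((g + v) + v))² = (v + (g + 2*v))² = (g + 3*v)²)
((18 + 20)² + (-457 + 1524)/(625 + h(k, -45)))/(-2267 - 3281) = ((18 + 20)² + (-457 + 1524)/(625 + (-45 + 3*(48/5))²))/(-2267 - 3281) = (38² + 1067/(625 + (-45 + 144/5)²))/(-5548) = (1444 + 1067/(625 + (-81/5)²))*(-1/5548) = (1444 + 1067/(625 + 6561/25))*(-1/5548) = (1444 + 1067/(22186/25))*(-1/5548) = (1444 + 1067*(25/22186))*(-1/5548) = (1444 + 26675/22186)*(-1/5548) = (32063259/22186)*(-1/5548) = -32063259/123087928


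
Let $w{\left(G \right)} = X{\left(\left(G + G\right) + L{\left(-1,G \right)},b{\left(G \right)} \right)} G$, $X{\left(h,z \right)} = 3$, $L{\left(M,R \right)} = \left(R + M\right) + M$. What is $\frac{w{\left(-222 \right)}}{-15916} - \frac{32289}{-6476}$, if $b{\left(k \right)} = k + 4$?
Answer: $\frac{129556185}{25768004} \approx 5.0278$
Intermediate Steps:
$L{\left(M,R \right)} = R + 2 M$ ($L{\left(M,R \right)} = \left(M + R\right) + M = R + 2 M$)
$b{\left(k \right)} = 4 + k$
$w{\left(G \right)} = 3 G$
$\frac{w{\left(-222 \right)}}{-15916} - \frac{32289}{-6476} = \frac{3 \left(-222\right)}{-15916} - \frac{32289}{-6476} = \left(-666\right) \left(- \frac{1}{15916}\right) - - \frac{32289}{6476} = \frac{333}{7958} + \frac{32289}{6476} = \frac{129556185}{25768004}$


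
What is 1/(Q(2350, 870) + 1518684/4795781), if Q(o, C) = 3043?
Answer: 4795781/14595080267 ≈ 0.00032859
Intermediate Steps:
1/(Q(2350, 870) + 1518684/4795781) = 1/(3043 + 1518684/4795781) = 1/(14595080267/4795781) = 4795781/14595080267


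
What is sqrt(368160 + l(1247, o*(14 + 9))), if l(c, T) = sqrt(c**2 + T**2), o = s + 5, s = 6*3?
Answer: sqrt(368160 + 5*sqrt(73394)) ≈ 607.88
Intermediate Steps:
s = 18
o = 23 (o = 18 + 5 = 23)
l(c, T) = sqrt(T**2 + c**2)
sqrt(368160 + l(1247, o*(14 + 9))) = sqrt(368160 + sqrt((23*(14 + 9))**2 + 1247**2)) = sqrt(368160 + sqrt((23*23)**2 + 1555009)) = sqrt(368160 + sqrt(529**2 + 1555009)) = sqrt(368160 + sqrt(279841 + 1555009)) = sqrt(368160 + sqrt(1834850)) = sqrt(368160 + 5*sqrt(73394))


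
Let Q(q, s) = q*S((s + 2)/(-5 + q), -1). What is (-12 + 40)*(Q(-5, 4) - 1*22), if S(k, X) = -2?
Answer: -336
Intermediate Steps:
Q(q, s) = -2*q (Q(q, s) = q*(-2) = -2*q)
(-12 + 40)*(Q(-5, 4) - 1*22) = (-12 + 40)*(-2*(-5) - 1*22) = 28*(10 - 22) = 28*(-12) = -336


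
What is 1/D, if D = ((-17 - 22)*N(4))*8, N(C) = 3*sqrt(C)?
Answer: -1/1872 ≈ -0.00053419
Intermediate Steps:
D = -1872 (D = ((-17 - 22)*(3*sqrt(4)))*8 = -117*2*8 = -39*6*8 = -234*8 = -1872)
1/D = 1/(-1872) = -1/1872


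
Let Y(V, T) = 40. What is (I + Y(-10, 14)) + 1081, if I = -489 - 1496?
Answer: -864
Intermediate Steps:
I = -1985
(I + Y(-10, 14)) + 1081 = (-1985 + 40) + 1081 = -1945 + 1081 = -864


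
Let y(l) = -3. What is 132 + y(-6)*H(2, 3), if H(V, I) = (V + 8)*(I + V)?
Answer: -18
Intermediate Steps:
H(V, I) = (8 + V)*(I + V)
132 + y(-6)*H(2, 3) = 132 - 3*(2**2 + 8*3 + 8*2 + 3*2) = 132 - 3*(4 + 24 + 16 + 6) = 132 - 3*50 = 132 - 150 = -18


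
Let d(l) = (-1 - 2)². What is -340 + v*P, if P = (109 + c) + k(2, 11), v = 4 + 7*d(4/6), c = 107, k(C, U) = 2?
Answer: 14266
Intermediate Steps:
d(l) = 9 (d(l) = (-3)² = 9)
v = 67 (v = 4 + 7*9 = 4 + 63 = 67)
P = 218 (P = (109 + 107) + 2 = 216 + 2 = 218)
-340 + v*P = -340 + 67*218 = -340 + 14606 = 14266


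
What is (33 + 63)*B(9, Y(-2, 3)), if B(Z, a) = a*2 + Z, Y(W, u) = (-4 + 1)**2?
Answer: 2592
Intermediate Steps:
Y(W, u) = 9 (Y(W, u) = (-3)**2 = 9)
B(Z, a) = Z + 2*a (B(Z, a) = 2*a + Z = Z + 2*a)
(33 + 63)*B(9, Y(-2, 3)) = (33 + 63)*(9 + 2*9) = 96*(9 + 18) = 96*27 = 2592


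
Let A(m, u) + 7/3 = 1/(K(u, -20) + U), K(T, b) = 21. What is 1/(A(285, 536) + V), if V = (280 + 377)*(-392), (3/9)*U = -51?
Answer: -44/11332039 ≈ -3.8828e-6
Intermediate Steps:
U = -153 (U = 3*(-51) = -153)
A(m, u) = -103/44 (A(m, u) = -7/3 + 1/(21 - 153) = -7/3 + 1/(-132) = -7/3 - 1/132 = -103/44)
V = -257544 (V = 657*(-392) = -257544)
1/(A(285, 536) + V) = 1/(-103/44 - 257544) = 1/(-11332039/44) = -44/11332039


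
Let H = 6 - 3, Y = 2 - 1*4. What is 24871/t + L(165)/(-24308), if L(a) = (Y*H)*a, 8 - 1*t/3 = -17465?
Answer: 328229539/637100526 ≈ 0.51519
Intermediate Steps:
Y = -2 (Y = 2 - 4 = -2)
t = 52419 (t = 24 - 3*(-17465) = 24 + 52395 = 52419)
H = 3
L(a) = -6*a (L(a) = (-2*3)*a = -6*a)
24871/t + L(165)/(-24308) = 24871/52419 - 6*165/(-24308) = 24871*(1/52419) - 990*(-1/24308) = 24871/52419 + 495/12154 = 328229539/637100526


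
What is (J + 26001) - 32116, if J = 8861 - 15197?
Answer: -12451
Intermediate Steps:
J = -6336
(J + 26001) - 32116 = (-6336 + 26001) - 32116 = 19665 - 32116 = -12451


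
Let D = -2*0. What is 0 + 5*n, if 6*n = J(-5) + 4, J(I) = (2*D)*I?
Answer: 10/3 ≈ 3.3333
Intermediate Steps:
D = 0
J(I) = 0 (J(I) = (2*0)*I = 0*I = 0)
n = ⅔ (n = (0 + 4)/6 = (⅙)*4 = ⅔ ≈ 0.66667)
0 + 5*n = 0 + 5*(⅔) = 0 + 10/3 = 10/3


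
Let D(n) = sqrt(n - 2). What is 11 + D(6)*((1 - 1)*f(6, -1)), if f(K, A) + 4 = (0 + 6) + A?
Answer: 11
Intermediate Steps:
f(K, A) = 2 + A (f(K, A) = -4 + ((0 + 6) + A) = -4 + (6 + A) = 2 + A)
D(n) = sqrt(-2 + n)
11 + D(6)*((1 - 1)*f(6, -1)) = 11 + sqrt(-2 + 6)*((1 - 1)*(2 - 1)) = 11 + sqrt(4)*(0*1) = 11 + 2*0 = 11 + 0 = 11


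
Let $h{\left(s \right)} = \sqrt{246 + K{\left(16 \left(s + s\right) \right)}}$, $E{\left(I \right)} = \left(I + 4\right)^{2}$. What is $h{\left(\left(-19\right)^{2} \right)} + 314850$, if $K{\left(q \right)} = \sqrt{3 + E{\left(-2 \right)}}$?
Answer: $314850 + \sqrt{246 + \sqrt{7}} \approx 3.1487 \cdot 10^{5}$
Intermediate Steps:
$E{\left(I \right)} = \left(4 + I\right)^{2}$
$K{\left(q \right)} = \sqrt{7}$ ($K{\left(q \right)} = \sqrt{3 + \left(4 - 2\right)^{2}} = \sqrt{3 + 2^{2}} = \sqrt{3 + 4} = \sqrt{7}$)
$h{\left(s \right)} = \sqrt{246 + \sqrt{7}}$
$h{\left(\left(-19\right)^{2} \right)} + 314850 = \sqrt{246 + \sqrt{7}} + 314850 = 314850 + \sqrt{246 + \sqrt{7}}$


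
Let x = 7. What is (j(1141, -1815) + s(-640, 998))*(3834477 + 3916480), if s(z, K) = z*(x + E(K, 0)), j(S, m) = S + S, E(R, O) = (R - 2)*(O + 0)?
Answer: -17036603486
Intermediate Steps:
E(R, O) = O*(-2 + R) (E(R, O) = (-2 + R)*O = O*(-2 + R))
j(S, m) = 2*S
s(z, K) = 7*z (s(z, K) = z*(7 + 0*(-2 + K)) = z*(7 + 0) = z*7 = 7*z)
(j(1141, -1815) + s(-640, 998))*(3834477 + 3916480) = (2*1141 + 7*(-640))*(3834477 + 3916480) = (2282 - 4480)*7750957 = -2198*7750957 = -17036603486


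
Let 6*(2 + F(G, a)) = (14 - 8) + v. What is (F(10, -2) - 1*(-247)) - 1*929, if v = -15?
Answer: -1371/2 ≈ -685.50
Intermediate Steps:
F(G, a) = -7/2 (F(G, a) = -2 + ((14 - 8) - 15)/6 = -2 + (6 - 15)/6 = -2 + (⅙)*(-9) = -2 - 3/2 = -7/2)
(F(10, -2) - 1*(-247)) - 1*929 = (-7/2 - 1*(-247)) - 1*929 = (-7/2 + 247) - 929 = 487/2 - 929 = -1371/2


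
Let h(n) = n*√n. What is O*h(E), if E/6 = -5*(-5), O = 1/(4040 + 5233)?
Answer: 250*√6/3091 ≈ 0.19811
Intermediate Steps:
O = 1/9273 ≈ 0.00010784
E = 150 (E = 6*(-5*(-5)) = 6*25 = 150)
h(n) = n^(3/2)
O*h(E) = 150^(3/2)/9273 = (750*√6)/9273 = 250*√6/3091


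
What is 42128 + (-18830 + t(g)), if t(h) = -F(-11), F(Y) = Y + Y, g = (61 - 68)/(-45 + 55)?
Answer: 23320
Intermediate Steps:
g = -7/10 ≈ -0.70000
F(Y) = 2*Y
t(h) = 22 (t(h) = -2*(-11) = -1*(-22) = 22)
42128 + (-18830 + t(g)) = 42128 + (-18830 + 22) = 42128 - 18808 = 23320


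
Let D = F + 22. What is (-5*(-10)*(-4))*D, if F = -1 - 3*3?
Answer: -2400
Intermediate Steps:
F = -10 (F = -1 - 9 = -10)
D = 12 (D = -10 + 22 = 12)
(-5*(-10)*(-4))*D = (-5*(-10)*(-4))*12 = (50*(-4))*12 = -200*12 = -2400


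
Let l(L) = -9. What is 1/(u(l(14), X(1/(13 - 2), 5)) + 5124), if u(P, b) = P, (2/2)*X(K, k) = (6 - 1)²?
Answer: 1/5115 ≈ 0.00019550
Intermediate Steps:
X(K, k) = 25 (X(K, k) = (6 - 1)² = 5² = 25)
1/(u(l(14), X(1/(13 - 2), 5)) + 5124) = 1/(-9 + 5124) = 1/5115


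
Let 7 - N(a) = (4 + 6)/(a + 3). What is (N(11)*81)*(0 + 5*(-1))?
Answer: -17820/7 ≈ -2545.7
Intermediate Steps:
N(a) = 7 - 10/(3 + a) (N(a) = 7 - (4 + 6)/(a + 3) = 7 - 10/(3 + a))
(N(11)*81)*(0 + 5*(-1)) = (((11 + 7*11)/(3 + 11))*81)*(0 + 5*(-1)) = (((11 + 77)/14)*81)*(0 - 5) = (((1/14)*88)*81)*(-5) = ((44/7)*81)*(-5) = (3564/7)*(-5) = -17820/7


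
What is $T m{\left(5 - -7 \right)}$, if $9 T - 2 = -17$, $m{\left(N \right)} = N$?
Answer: $-20$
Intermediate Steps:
$T = - \frac{5}{3}$ ($T = \frac{2}{9} + \frac{1}{9} \left(-17\right) = \frac{2}{9} - \frac{17}{9} = - \frac{5}{3} \approx -1.6667$)
$T m{\left(5 - -7 \right)} = - \frac{5 \left(5 - -7\right)}{3} = - \frac{5 \left(5 + 7\right)}{3} = \left(- \frac{5}{3}\right) 12 = -20$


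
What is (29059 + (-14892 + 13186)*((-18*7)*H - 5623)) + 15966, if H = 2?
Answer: 10067775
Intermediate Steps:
(29059 + (-14892 + 13186)*((-18*7)*H - 5623)) + 15966 = (29059 + (-14892 + 13186)*(-18*7*2 - 5623)) + 15966 = (29059 - 1706*(-126*2 - 5623)) + 15966 = (29059 - 1706*(-252 - 5623)) + 15966 = (29059 - 1706*(-5875)) + 15966 = (29059 + 10022750) + 15966 = 10051809 + 15966 = 10067775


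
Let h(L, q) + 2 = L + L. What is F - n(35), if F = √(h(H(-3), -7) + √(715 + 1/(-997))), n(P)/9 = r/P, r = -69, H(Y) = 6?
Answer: 621/35 + 997^(¾)*√(3*√79206 + 10*√997)/997 ≈ 23.804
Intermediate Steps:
n(P) = -621/P (n(P) = 9*(-69/P) = -621/P)
h(L, q) = -2 + 2*L (h(L, q) = -2 + (L + L) = -2 + 2*L)
F = √(10 + 3*√78968382/997) (F = √((-2 + 2*6) + √(715 + 1/(-997))) = √((-2 + 12) + √(715 - 1/997)) = √(10 + √(712854/997)) = √(10 + 3*√78968382/997) ≈ 6.0613)
F - n(35) = 997^(¾)*√(3*√79206 + 10*√997)/997 - (-621)/35 = 997^(¾)*√(3*√79206 + 10*√997)/997 - 1*(-621/35) = 997^(¾)*√(3*√79206 + 10*√997)/997 + 621/35 = 621/35 + 997^(¾)*√(3*√79206 + 10*√997)/997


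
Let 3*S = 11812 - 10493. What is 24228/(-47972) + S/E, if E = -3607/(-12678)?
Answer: 66828261743/43258751 ≈ 1544.8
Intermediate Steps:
S = 1319/3 (S = (11812 - 10493)/3 = (⅓)*1319 = 1319/3 ≈ 439.67)
E = 3607/12678 (E = -3607*(-1/12678) = 3607/12678 ≈ 0.28451)
24228/(-47972) + S/E = 24228/(-47972) + 1319/(3*(3607/12678)) = 24228*(-1/47972) + (1319/3)*(12678/3607) = -6057/11993 + 5574094/3607 = 66828261743/43258751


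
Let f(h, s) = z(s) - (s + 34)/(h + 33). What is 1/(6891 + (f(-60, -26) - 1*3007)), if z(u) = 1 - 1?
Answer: 27/104876 ≈ 0.00025745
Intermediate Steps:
z(u) = 0
f(h, s) = -(34 + s)/(33 + h) (f(h, s) = 0 - (s + 34)/(h + 33) = 0 - (34 + s)/(33 + h) = -(34 + s)/(33 + h))
1/(6891 + (f(-60, -26) - 1*3007)) = 1/(6891 + ((-34 - 1*(-26))/(33 - 60) - 1*3007)) = 1/(6891 + ((-34 + 26)/(-27) - 3007)) = 1/(6891 + (-1/27*(-8) - 3007)) = 1/(6891 + (8/27 - 3007)) = 1/(6891 - 81181/27) = 1/(104876/27) = 27/104876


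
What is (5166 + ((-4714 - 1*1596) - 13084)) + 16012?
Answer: 1784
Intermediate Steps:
(5166 + ((-4714 - 1*1596) - 13084)) + 16012 = (5166 + ((-4714 - 1596) - 13084)) + 16012 = (5166 + (-6310 - 13084)) + 16012 = (5166 - 19394) + 16012 = -14228 + 16012 = 1784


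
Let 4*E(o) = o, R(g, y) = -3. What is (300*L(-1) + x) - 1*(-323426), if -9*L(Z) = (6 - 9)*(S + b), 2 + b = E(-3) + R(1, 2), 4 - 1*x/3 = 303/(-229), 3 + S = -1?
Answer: 73844936/229 ≈ 3.2247e+5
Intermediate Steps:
S = -4 (S = -3 - 1 = -4)
E(o) = o/4
x = 3657/229 (x = 12 - 909/(-229) = 12 - 909*(-1)/229 = 12 - 3*(-303/229) = 12 + 909/229 = 3657/229 ≈ 15.969)
b = -23/4 (b = -2 + ((1/4)*(-3) - 3) = -2 + (-3/4 - 3) = -2 - 15/4 = -23/4 ≈ -5.7500)
L(Z) = -13/4 (L(Z) = -(6 - 9)*(-4 - 23/4)/9 = -(-1)*(-39)/(3*4) = -1/9*117/4 = -13/4)
(300*L(-1) + x) - 1*(-323426) = (300*(-13/4) + 3657/229) - 1*(-323426) = (-975 + 3657/229) + 323426 = -219618/229 + 323426 = 73844936/229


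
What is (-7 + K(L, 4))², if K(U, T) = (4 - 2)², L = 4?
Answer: 9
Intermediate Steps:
K(U, T) = 4 (K(U, T) = 2² = 4)
(-7 + K(L, 4))² = (-7 + 4)² = (-3)² = 9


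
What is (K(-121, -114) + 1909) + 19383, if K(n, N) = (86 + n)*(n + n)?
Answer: 29762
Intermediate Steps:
K(n, N) = 2*n*(86 + n) (K(n, N) = (86 + n)*(2*n) = 2*n*(86 + n))
(K(-121, -114) + 1909) + 19383 = (2*(-121)*(86 - 121) + 1909) + 19383 = (2*(-121)*(-35) + 1909) + 19383 = (8470 + 1909) + 19383 = 10379 + 19383 = 29762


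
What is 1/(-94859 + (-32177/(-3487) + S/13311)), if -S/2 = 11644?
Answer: -46415457/4402576732772 ≈ -1.0543e-5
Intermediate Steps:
S = -23288 (S = -2*11644 = -23288)
1/(-94859 + (-32177/(-3487) + S/13311)) = 1/(-94859 + (-32177/(-3487) - 23288/13311)) = 1/(-94859 + (-32177*(-1/3487) - 23288*1/13311)) = 1/(-94859 + (32177/3487 - 23288/13311)) = 1/(-94859 + 347102791/46415457) = 1/(-4402576732772/46415457) = -46415457/4402576732772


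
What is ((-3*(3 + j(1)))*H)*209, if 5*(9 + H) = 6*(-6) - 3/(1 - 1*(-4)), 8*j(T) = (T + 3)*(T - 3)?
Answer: 511632/25 ≈ 20465.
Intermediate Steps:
j(T) = (-3 + T)*(3 + T)/8 (j(T) = ((T + 3)*(T - 3))/8 = ((3 + T)*(-3 + T))/8 = ((-3 + T)*(3 + T))/8 = (-3 + T)*(3 + T)/8)
H = -408/25 (H = -9 + (6*(-6) - 3/(1 - 1*(-4)))/5 = -9 + (-36 - 3/(1 + 4))/5 = -9 + (-36 - 3/5)/5 = -9 + (1/5)*(-183/5) = -9 - 183/25 = -408/25 ≈ -16.320)
((-3*(3 + j(1)))*H)*209 = (-3*(3 + (-9/8 + (1/8)*1**2))*(-408/25))*209 = (-3*(3 + (-9/8 + (1/8)*1))*(-408/25))*209 = (-3*(3 + (-9/8 + 1/8))*(-408/25))*209 = (-3*(3 - 1)*(-408/25))*209 = (-3*2*(-408/25))*209 = -6*(-408/25)*209 = (2448/25)*209 = 511632/25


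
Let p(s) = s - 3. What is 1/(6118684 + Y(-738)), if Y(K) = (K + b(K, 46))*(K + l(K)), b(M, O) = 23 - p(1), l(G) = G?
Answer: 1/7171072 ≈ 1.3945e-7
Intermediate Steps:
p(s) = -3 + s
b(M, O) = 25 (b(M, O) = 23 - (-3 + 1) = 23 - 1*(-2) = 23 + 2 = 25)
Y(K) = 2*K*(25 + K) (Y(K) = (K + 25)*(K + K) = (25 + K)*(2*K) = 2*K*(25 + K))
1/(6118684 + Y(-738)) = 1/(6118684 + 2*(-738)*(25 - 738)) = 1/(6118684 + 2*(-738)*(-713)) = 1/(6118684 + 1052388) = 1/7171072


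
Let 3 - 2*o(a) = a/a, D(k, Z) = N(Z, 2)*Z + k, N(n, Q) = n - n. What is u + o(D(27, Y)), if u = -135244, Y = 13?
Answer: -135243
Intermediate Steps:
N(n, Q) = 0
D(k, Z) = k (D(k, Z) = 0*Z + k = 0 + k = k)
o(a) = 1 (o(a) = 3/2 - a/(2*a) = 3/2 - 1/2*1 = 3/2 - 1/2 = 1)
u + o(D(27, Y)) = -135244 + 1 = -135243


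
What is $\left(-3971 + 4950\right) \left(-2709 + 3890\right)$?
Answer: $1156199$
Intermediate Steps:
$\left(-3971 + 4950\right) \left(-2709 + 3890\right) = 979 \cdot 1181 = 1156199$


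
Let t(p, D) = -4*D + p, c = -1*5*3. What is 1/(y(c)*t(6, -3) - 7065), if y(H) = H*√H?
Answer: I/(45*(-157*I + 6*√15)) ≈ -0.00013851 + 2.0501e-5*I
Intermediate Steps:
c = -15 (c = -5*3 = -15)
t(p, D) = p - 4*D
y(H) = H^(3/2)
1/(y(c)*t(6, -3) - 7065) = 1/((-15)^(3/2)*(6 - 4*(-3)) - 7065) = 1/((-15*I*√15)*(6 + 12) - 7065) = 1/(-15*I*√15*18 - 7065) = 1/(-270*I*√15 - 7065) = 1/(-7065 - 270*I*√15)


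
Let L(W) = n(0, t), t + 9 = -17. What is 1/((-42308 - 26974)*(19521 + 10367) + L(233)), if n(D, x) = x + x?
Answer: -1/2070700468 ≈ -4.8293e-10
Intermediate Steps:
t = -26 (t = -9 - 17 = -26)
n(D, x) = 2*x
L(W) = -52 (L(W) = 2*(-26) = -52)
1/((-42308 - 26974)*(19521 + 10367) + L(233)) = 1/((-42308 - 26974)*(19521 + 10367) - 52) = 1/(-69282*29888 - 52) = 1/(-2070700416 - 52) = 1/(-2070700468) = -1/2070700468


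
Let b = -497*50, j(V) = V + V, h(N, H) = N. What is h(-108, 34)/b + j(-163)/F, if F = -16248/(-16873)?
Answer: -34172026379/100940700 ≈ -338.54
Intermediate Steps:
j(V) = 2*V
b = -24850
F = 16248/16873 (F = -16248*(-1/16873) = 16248/16873 ≈ 0.96296)
h(-108, 34)/b + j(-163)/F = -108/(-24850) + (2*(-163))/(16248/16873) = -108*(-1/24850) - 326*16873/16248 = 54/12425 - 2750299/8124 = -34172026379/100940700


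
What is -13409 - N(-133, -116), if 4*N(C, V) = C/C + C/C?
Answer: -26819/2 ≈ -13410.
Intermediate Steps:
N(C, V) = ½ (N(C, V) = (C/C + C/C)/4 = (1 + 1)/4 = (¼)*2 = ½)
-13409 - N(-133, -116) = -13409 - 1*½ = -13409 - ½ = -26819/2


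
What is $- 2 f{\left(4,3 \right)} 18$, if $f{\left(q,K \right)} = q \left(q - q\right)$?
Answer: $0$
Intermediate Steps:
$f{\left(q,K \right)} = 0$ ($f{\left(q,K \right)} = q 0 = 0$)
$- 2 f{\left(4,3 \right)} 18 = \left(-2\right) 0 \cdot 18 = 0 \cdot 18 = 0$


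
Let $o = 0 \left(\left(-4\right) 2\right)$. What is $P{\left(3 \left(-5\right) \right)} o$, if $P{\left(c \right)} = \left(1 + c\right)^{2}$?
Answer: $0$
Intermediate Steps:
$o = 0$ ($o = 0 \left(-8\right) = 0$)
$P{\left(3 \left(-5\right) \right)} o = \left(1 + 3 \left(-5\right)\right)^{2} \cdot 0 = \left(1 - 15\right)^{2} \cdot 0 = \left(-14\right)^{2} \cdot 0 = 196 \cdot 0 = 0$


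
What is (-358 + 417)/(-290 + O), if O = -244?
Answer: -59/534 ≈ -0.11049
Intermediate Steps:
(-358 + 417)/(-290 + O) = (-358 + 417)/(-290 - 244) = 59/(-534) = 59*(-1/534) = -59/534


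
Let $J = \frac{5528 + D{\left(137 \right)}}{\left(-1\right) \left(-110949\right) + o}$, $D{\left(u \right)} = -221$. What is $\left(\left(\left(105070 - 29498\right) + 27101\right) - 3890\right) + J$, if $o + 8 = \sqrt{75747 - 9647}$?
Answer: $\frac{405268628779070}{4102613127} - \frac{17690 \sqrt{661}}{4102613127} \approx 98783.0$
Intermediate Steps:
$o = -8 + 10 \sqrt{661}$ ($o = -8 + \sqrt{75747 - 9647} = -8 + \sqrt{66100} = -8 + 10 \sqrt{661} \approx 249.1$)
$J = \frac{5307}{110941 + 10 \sqrt{661}}$ ($J = \frac{5528 - 221}{\left(-1\right) \left(-110949\right) - \left(8 - 10 \sqrt{661}\right)} = \frac{5307}{110949 - \left(8 - 10 \sqrt{661}\right)} = \frac{5307}{110941 + 10 \sqrt{661}} \approx 0.047726$)
$\left(\left(\left(105070 - 29498\right) + 27101\right) - 3890\right) + J = \left(\left(\left(105070 - 29498\right) + 27101\right) - 3890\right) + \left(\frac{196254629}{4102613127} - \frac{17690 \sqrt{661}}{4102613127}\right) = \left(\left(75572 + 27101\right) - 3890\right) + \left(\frac{196254629}{4102613127} - \frac{17690 \sqrt{661}}{4102613127}\right) = \left(102673 - 3890\right) + \left(\frac{196254629}{4102613127} - \frac{17690 \sqrt{661}}{4102613127}\right) = 98783 + \left(\frac{196254629}{4102613127} - \frac{17690 \sqrt{661}}{4102613127}\right) = \frac{405268628779070}{4102613127} - \frac{17690 \sqrt{661}}{4102613127}$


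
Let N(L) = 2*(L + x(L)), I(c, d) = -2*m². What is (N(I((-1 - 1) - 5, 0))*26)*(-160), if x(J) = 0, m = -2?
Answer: 66560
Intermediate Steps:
I(c, d) = -8 (I(c, d) = -2*(-2)² = -2*4 = -8)
N(L) = 2*L (N(L) = 2*(L + 0) = 2*L)
(N(I((-1 - 1) - 5, 0))*26)*(-160) = ((2*(-8))*26)*(-160) = -16*26*(-160) = -416*(-160) = 66560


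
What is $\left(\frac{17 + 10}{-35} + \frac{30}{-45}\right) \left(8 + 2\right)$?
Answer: $- \frac{302}{21} \approx -14.381$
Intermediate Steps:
$\left(\frac{17 + 10}{-35} + \frac{30}{-45}\right) \left(8 + 2\right) = \left(27 \left(- \frac{1}{35}\right) + 30 \left(- \frac{1}{45}\right)\right) 10 = \left(- \frac{27}{35} - \frac{2}{3}\right) 10 = \left(- \frac{151}{105}\right) 10 = - \frac{302}{21}$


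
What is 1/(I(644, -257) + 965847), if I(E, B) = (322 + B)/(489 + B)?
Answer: 232/224076569 ≈ 1.0354e-6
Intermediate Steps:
I(E, B) = (322 + B)/(489 + B)
1/(I(644, -257) + 965847) = 1/((322 - 257)/(489 - 257) + 965847) = 1/(65/232 + 965847) = 1/(224076569/232) = 232/224076569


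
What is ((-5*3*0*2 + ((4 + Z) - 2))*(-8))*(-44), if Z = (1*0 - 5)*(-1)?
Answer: 2464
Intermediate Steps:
Z = 5 (Z = (0 - 5)*(-1) = -5*(-1) = 5)
((-5*3*0*2 + ((4 + Z) - 2))*(-8))*(-44) = ((-5*3*0*2 + ((4 + 5) - 2))*(-8))*(-44) = ((-0*2 + (9 - 2))*(-8))*(-44) = ((-5*0 + 7)*(-8))*(-44) = ((0 + 7)*(-8))*(-44) = (7*(-8))*(-44) = -56*(-44) = 2464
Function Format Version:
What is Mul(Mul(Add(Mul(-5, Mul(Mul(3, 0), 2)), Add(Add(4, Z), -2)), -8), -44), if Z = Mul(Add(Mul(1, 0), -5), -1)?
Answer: 2464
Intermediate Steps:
Z = 5 (Z = Mul(Add(0, -5), -1) = Mul(-5, -1) = 5)
Mul(Mul(Add(Mul(-5, Mul(Mul(3, 0), 2)), Add(Add(4, Z), -2)), -8), -44) = Mul(Mul(Add(Mul(-5, Mul(Mul(3, 0), 2)), Add(Add(4, 5), -2)), -8), -44) = Mul(Mul(Add(Mul(-5, Mul(0, 2)), Add(9, -2)), -8), -44) = Mul(Mul(Add(Mul(-5, 0), 7), -8), -44) = Mul(Mul(Add(0, 7), -8), -44) = Mul(Mul(7, -8), -44) = Mul(-56, -44) = 2464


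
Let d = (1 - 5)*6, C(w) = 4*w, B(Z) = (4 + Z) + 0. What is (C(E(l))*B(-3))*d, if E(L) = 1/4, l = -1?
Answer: -24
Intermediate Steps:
B(Z) = 4 + Z
E(L) = 1/4 (E(L) = 1*(1/4) = 1/4)
d = -24 (d = -4*6 = -24)
(C(E(l))*B(-3))*d = ((4*(1/4))*(4 - 3))*(-24) = (1*1)*(-24) = 1*(-24) = -24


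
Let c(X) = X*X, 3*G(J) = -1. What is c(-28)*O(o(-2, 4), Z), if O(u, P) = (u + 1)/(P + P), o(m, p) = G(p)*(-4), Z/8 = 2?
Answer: 343/6 ≈ 57.167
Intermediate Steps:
G(J) = -⅓ (G(J) = (⅓)*(-1) = -⅓)
c(X) = X²
Z = 16 (Z = 8*2 = 16)
o(m, p) = 4/3 (o(m, p) = -⅓*(-4) = 4/3)
O(u, P) = (1 + u)/(2*P) (O(u, P) = (1 + u)/((2*P)) = (1 + u)*(1/(2*P)) = (1 + u)/(2*P))
c(-28)*O(o(-2, 4), Z) = (-28)²*((½)*(1 + 4/3)/16) = 784*((½)*(1/16)*(7/3)) = 784*(7/96) = 343/6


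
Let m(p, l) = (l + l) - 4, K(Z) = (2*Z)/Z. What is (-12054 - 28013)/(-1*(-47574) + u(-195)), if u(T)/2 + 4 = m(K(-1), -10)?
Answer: -40067/47518 ≈ -0.84320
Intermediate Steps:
K(Z) = 2
m(p, l) = -4 + 2*l (m(p, l) = 2*l - 4 = -4 + 2*l)
u(T) = -56 (u(T) = -8 + 2*(-4 + 2*(-10)) = -8 + 2*(-4 - 20) = -8 + 2*(-24) = -8 - 48 = -56)
(-12054 - 28013)/(-1*(-47574) + u(-195)) = (-12054 - 28013)/(-1*(-47574) - 56) = -40067/(47574 - 56) = -40067/47518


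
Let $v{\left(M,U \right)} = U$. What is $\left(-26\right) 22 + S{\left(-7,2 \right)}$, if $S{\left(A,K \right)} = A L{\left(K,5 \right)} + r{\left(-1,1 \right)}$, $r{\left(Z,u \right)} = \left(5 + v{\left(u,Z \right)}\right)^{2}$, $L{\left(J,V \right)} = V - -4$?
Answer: $-619$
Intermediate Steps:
$L{\left(J,V \right)} = 4 + V$ ($L{\left(J,V \right)} = V + 4 = 4 + V$)
$r{\left(Z,u \right)} = \left(5 + Z\right)^{2}$
$S{\left(A,K \right)} = 16 + 9 A$ ($S{\left(A,K \right)} = A \left(4 + 5\right) + \left(5 - 1\right)^{2} = A 9 + 4^{2} = 9 A + 16 = 16 + 9 A$)
$\left(-26\right) 22 + S{\left(-7,2 \right)} = \left(-26\right) 22 + \left(16 + 9 \left(-7\right)\right) = -572 + \left(16 - 63\right) = -572 - 47 = -619$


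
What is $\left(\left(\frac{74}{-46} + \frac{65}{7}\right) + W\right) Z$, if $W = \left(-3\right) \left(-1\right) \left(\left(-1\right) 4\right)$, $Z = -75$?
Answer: $\frac{52200}{161} \approx 324.22$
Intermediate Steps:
$W = -12$ ($W = 3 \left(-4\right) = -12$)
$\left(\left(\frac{74}{-46} + \frac{65}{7}\right) + W\right) Z = \left(\left(\frac{74}{-46} + \frac{65}{7}\right) - 12\right) \left(-75\right) = \left(\left(74 \left(- \frac{1}{46}\right) + 65 \cdot \frac{1}{7}\right) - 12\right) \left(-75\right) = \left(\left(- \frac{37}{23} + \frac{65}{7}\right) - 12\right) \left(-75\right) = \left(\frac{1236}{161} - 12\right) \left(-75\right) = \left(- \frac{696}{161}\right) \left(-75\right) = \frac{52200}{161}$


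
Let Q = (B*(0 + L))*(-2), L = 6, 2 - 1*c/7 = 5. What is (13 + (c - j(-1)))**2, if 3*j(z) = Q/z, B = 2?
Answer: 256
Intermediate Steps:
c = -21 (c = 14 - 7*5 = 14 - 35 = -21)
Q = -24 (Q = (2*(0 + 6))*(-2) = (2*6)*(-2) = 12*(-2) = -24)
j(z) = -8/z (j(z) = (-24/z)/3 = -8/z)
(13 + (c - j(-1)))**2 = (13 + (-21 - (-8)/(-1)))**2 = (13 + (-21 - (-8)*(-1)))**2 = (13 + (-21 - 1*8))**2 = (13 + (-21 - 8))**2 = (13 - 29)**2 = (-16)**2 = 256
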